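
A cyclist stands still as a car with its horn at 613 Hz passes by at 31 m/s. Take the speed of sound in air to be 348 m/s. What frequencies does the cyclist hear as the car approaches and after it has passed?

Approaching: f₁ = f · v/(v − v_s) = 613 × 348/317 ≈ 673 Hz.
Receding: f₂ = f · v/(v + v_s) = 613 × 348/379 ≈ 563 Hz.

673 Hz approaching; 563 Hz receding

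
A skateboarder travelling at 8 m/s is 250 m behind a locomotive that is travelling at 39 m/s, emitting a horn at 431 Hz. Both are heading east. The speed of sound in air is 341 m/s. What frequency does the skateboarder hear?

The skateboarder is behind, so the locomotive is moving away from it while the skateboarder is moving toward the locomotive.
Both move, so f' = f · (v + v_o)/(v + v_s).
f' = 431 × (341 + 8)/(341 + 39) = 431 × 349/380 ≈ 396 Hz.

396 Hz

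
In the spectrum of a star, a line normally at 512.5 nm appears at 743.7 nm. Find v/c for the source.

0.356

λ'/λ₀ = 1.4511 > 1 (redshift), so the source is receding.
λ'/λ₀ = √((1 + β)/(1 − β)) for a receding source ⇒ β = (r² − 1)/(r² + 1) with r = λ'/λ₀.
β = (2.1058 − 1)/(2.1058 + 1) ≈ 0.356.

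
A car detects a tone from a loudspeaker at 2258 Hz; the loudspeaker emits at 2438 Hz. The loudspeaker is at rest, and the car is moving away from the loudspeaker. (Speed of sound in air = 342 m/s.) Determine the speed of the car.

f' = f · (v − v_o)/v ⇒ v_o = v · |f'/f − 1|.
v_o = 342 × |2258/2438 − 1| = 342 × 0.07383 ≈ 25 m/s.

25 m/s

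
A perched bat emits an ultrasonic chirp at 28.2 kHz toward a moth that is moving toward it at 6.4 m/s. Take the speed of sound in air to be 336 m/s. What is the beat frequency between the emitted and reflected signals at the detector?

1095 Hz

The moth first receives the wave as a moving observer: f₁ = f₀ · (v + u)/v = 28.2 × (336 + 6.4)/336 ≈ 28.737 kHz.
The reflection then acts as a moving source: f₂ = f₁ · v/(v − u) ≈ 29.295 kHz.
Equivalently f₂ = f₀ · (v + u)/(v − u).
Beat frequency (with f₀ = 28200 Hz): |f₂ − f₀| = 2u·f₀/(v − u) = 2 × 6.4 × 28200/329.6 ≈ 1095 Hz.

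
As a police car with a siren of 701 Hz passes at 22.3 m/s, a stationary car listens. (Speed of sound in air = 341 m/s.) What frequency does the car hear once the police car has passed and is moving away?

Receding: f₂ = f · v/(v + v_s) = 701 × 341/363.3 ≈ 658 Hz.

658 Hz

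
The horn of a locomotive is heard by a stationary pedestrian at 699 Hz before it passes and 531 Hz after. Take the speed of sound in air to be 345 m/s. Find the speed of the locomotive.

47 m/s

f₁/f₂ = (v + v_s)/(v − v_s), so v_s = v · (f₁ − f₂)/(f₁ + f₂).
v_s = 345 × (699 − 531)/(699 + 531) = 345 × 168/1230 ≈ 47 m/s.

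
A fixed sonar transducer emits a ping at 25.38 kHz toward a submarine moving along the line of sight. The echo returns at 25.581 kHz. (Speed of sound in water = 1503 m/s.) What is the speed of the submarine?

Double Doppler shift off a moving reflector: f₂ = f₀ · (v + u)/(v − u) (u > 0 toward emitter).
Rearranging, u = v · (f₂ − f₀)/(f₂ + f₀) = 1503 × 0.201/50.961 ≈ 5.9 m/s.
So the submarine is moving at 5.9 m/s toward the emitter.

5.9 m/s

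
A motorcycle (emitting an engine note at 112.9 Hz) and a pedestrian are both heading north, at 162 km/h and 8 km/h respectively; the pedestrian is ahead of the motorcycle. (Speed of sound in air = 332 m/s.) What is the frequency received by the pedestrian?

130 Hz

162 km/h = 45 m/s; 8 km/h = 2.222 m/s.
The pedestrian is ahead, so the motorcycle is moving toward it while the pedestrian is moving away from the motorcycle.
With source approaching and observer receding, f' = f · (v − v_o)/(v − v_s).
f' = 112.9 × (332 − 2.222)/(332 − 45) = 112.9 × 329.78/287 ≈ 130 Hz.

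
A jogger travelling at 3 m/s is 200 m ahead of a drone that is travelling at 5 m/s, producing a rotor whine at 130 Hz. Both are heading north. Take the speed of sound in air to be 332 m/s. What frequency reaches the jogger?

The jogger is ahead, so the drone is moving toward it while the jogger is moving away from the drone.
With source approaching and observer receding, f' = f · (v − v_o)/(v − v_s).
f' = 130 × (332 − 3)/(332 − 5) = 130 × 329/327 ≈ 131 Hz.

131 Hz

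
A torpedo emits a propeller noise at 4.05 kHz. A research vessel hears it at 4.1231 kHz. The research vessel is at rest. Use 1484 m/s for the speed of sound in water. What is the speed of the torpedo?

26 m/s

f' > f, so the torpedo is approaching.
f' = f · v/(v − v_s) ⇒ v_s = v · |1 − f/f'|.
v_s = 1484 × |1 − 4.05/4.1231| = 1484 × 0.01773 ≈ 26 m/s.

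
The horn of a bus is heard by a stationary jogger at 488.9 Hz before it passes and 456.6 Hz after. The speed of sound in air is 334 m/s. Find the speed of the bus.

11.4 m/s

f₁/f₂ = (v + v_s)/(v − v_s), so v_s = v · (f₁ − f₂)/(f₁ + f₂).
v_s = 334 × (488.9 − 456.6)/(488.9 + 456.6) = 334 × 32.3/945.5 ≈ 11.4 m/s.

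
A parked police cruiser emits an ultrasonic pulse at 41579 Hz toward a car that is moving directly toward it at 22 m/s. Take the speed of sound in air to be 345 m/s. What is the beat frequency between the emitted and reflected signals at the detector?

5664 Hz

At the car (a moving observer), f₁ = f₀ · (v + u)/v = 41579 × 367/345 ≈ 44230 Hz.
On reflection it acts as a source moving toward the stationary detector: f₂ = f₁ · v/(v − u) = 44230 × 345/323 ≈ 47243 Hz.
Beat frequency: |f₂ − f₀| = 2u·f₀/(v − u) = 2 × 22 × 41579/323 ≈ 5664 Hz.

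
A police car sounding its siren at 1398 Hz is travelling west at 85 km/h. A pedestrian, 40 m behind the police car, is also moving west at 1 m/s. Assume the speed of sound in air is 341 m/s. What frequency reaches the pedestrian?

85 km/h = 23.61 m/s.
The pedestrian is behind, so the police car is moving away from it while the pedestrian is moving toward the police car.
General Doppler shift: f' = f · (v + v_o)/(v + v_s).
f' = 1398 × (341 + 1)/(341 + 23.61) = 1398 × 342/364.61 ≈ 1311 Hz.

1311 Hz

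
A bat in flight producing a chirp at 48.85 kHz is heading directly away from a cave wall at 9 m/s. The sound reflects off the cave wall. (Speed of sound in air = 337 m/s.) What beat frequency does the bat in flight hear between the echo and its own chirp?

The cave wall receives the sound from a moving source: f₁ = f₀ · v/(v + v_e) = 48.85 × 337/346 ≈ 47.58 kHz.
On the return leg the bat in flight is a moving observer: f₂ = f₁ · (v − v_e)/v = 47.58 × 328/337 ≈ 46.31 kHz.
Beat against the emitted tone (with f₀ = 48850 Hz): |f₂ − f₀| = 2v_e·f₀/(v + v_e) = 2 × 9 × 48850/346 ≈ 2541 Hz.

2541 Hz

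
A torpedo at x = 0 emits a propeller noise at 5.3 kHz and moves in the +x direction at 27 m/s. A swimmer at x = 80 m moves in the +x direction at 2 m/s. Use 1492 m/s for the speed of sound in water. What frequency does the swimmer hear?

The observer lies on the +x side, so the source is heading toward the observer and the observer is heading away from the source.
General Doppler shift: f' = f · (v − v_o)/(v − v_s).
f' = 5.3 × (1492 − 2)/(1492 − 27) = 5.3 × 1490/1465 ≈ 5.39 kHz.

5.39 kHz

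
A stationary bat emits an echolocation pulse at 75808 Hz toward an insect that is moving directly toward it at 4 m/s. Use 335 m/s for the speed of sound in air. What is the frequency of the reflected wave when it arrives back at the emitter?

77640 Hz

At the insect (a moving observer), f₁ = f₀ · (v + u)/v = 75808 × 339/335 ≈ 76713 Hz.
The reflection then acts as a moving source: f₂ = f₁ · v/(v − u) ≈ 77640 Hz.
Equivalently f₂ = f₀ · (v + u)/(v − u).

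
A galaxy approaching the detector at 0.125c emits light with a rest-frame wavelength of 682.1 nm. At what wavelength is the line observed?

601.6 nm

Relativistic Doppler for wavelength: λ' = λ₀ · √((1 − β)/(1 + β)).
λ' = 682.1 × √(0.8750/1.1250) = 682.1 × 0.88192 ≈ 601.6 nm.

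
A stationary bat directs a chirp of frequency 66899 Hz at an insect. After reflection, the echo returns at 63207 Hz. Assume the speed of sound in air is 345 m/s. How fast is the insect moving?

Double Doppler shift off a moving reflector: f₂ = f₀ · (v + u)/(v − u) (u > 0 toward emitter).
Rearranging, u = v · (f₂ − f₀)/(f₂ + f₀) = 345 × -3692/130106 ≈ -9.8 m/s.
So the insect is moving at 9.8 m/s away from the emitter.

9.8 m/s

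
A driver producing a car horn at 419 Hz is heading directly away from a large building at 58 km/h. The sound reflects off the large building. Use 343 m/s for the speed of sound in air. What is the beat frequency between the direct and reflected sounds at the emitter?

37.6 Hz

58 km/h = 16.11 m/s.
The large building receives the sound from a moving source: f₁ = f₀ · v/(v + v_e) = 419 × 343/359.11 ≈ 400.2 Hz.
On the return leg the driver is a moving observer: f₂ = f₁ · (v − v_e)/v = 400.2 × 326.89/343 ≈ 381.4 Hz.
Beat against the emitted tone: |f₂ − f₀| = 2v_e·f₀/(v + v_e) = 2 × 16.11 × 419/359.11 ≈ 37.6 Hz.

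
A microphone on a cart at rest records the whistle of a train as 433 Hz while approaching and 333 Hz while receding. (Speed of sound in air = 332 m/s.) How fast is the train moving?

f₁/f₂ = (v + v_s)/(v − v_s), so v_s = v · (f₁ − f₂)/(f₁ + f₂).
v_s = 332 × (433 − 333)/(433 + 333) = 332 × 100/766 ≈ 43 m/s.

43 m/s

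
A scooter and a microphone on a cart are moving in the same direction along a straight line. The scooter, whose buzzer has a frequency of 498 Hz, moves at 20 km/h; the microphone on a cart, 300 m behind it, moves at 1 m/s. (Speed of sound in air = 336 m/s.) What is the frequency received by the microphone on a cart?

491 Hz

20 km/h = 5.556 m/s.
The microphone on a cart is behind, so the scooter is moving away from it while the microphone on a cart is moving toward the scooter.
General Doppler shift: f' = f · (v + v_o)/(v + v_s).
f' = 498 × (336 + 1)/(336 + 5.556) = 498 × 337/341.56 ≈ 491 Hz.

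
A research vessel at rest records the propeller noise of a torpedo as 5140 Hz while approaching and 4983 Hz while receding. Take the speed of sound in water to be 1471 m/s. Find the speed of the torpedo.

22.8 m/s

f₁/f₂ = (v + v_s)/(v − v_s), so v_s = v · (f₁ − f₂)/(f₁ + f₂).
v_s = 1471 × (5140 − 4983)/(5140 + 4983) = 1471 × 157/10123 ≈ 22.8 m/s.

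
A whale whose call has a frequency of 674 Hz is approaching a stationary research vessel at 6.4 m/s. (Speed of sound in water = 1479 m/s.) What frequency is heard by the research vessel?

Moving source, stationary observer: f' = f · v/(v − v_s) since the source is approaching.
f' = 674 × 1479/(1479 − 6.4) = 674 × 1479/1473 ≈ 677 Hz.

677 Hz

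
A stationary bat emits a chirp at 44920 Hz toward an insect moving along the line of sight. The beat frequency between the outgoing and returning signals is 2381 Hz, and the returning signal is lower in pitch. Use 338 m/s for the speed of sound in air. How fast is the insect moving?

9.2 m/s

Double Doppler shift off a moving reflector: f₂ = f₀ · (v + u)/(v − u) (u > 0 toward emitter).
Returning signal is lower, so f₂ = f₀ − Δf = 44920 − 2381 = 42539 Hz.
Rearranging, u = v · (f₂ − f₀)/(f₂ + f₀) = 338 × -2381/87459 ≈ -9.2 m/s.
So the insect is moving at 9.2 m/s away from the emitter.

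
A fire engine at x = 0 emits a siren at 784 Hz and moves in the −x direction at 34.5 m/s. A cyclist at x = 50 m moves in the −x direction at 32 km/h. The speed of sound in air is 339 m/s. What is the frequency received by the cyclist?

32 km/h = 8.889 m/s.
The observer lies on the +x side, so the source is heading away from the observer and the observer is heading toward the source.
Both move, so f' = f · (v + v_o)/(v + v_s).
f' = 784 × (339 + 8.889)/(339 + 34.5) = 784 × 347.89/373.5 ≈ 730 Hz.

730 Hz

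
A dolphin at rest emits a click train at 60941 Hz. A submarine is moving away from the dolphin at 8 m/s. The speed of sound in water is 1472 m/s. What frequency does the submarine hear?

60610 Hz

Only the observer moves, away from the source, so f' = f · (v − v_o)/v.
f' = 60941 × (1472 − 8)/1472 = 60941 × 1464/1472 ≈ 60610 Hz.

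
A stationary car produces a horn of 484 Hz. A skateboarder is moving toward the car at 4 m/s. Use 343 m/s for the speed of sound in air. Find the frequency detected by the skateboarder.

Only the observer moves, toward the source, so f' = f · (v + v_o)/v.
f' = 484 × (343 + 4)/343 = 484 × 347/343 ≈ 490 Hz.

490 Hz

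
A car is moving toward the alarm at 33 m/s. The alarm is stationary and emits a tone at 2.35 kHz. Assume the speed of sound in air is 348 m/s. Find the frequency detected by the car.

Moving observer, stationary source: f' = f · (v + v_o)/v.
f' = 2.35 × (348 + 33)/348 = 2.35 × 381/348 ≈ 2.57 kHz.

2.57 kHz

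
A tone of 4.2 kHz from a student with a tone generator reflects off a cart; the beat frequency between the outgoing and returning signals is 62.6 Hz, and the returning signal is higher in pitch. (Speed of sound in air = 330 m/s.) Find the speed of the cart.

2.44 m/s

Double Doppler shift off a moving reflector: f₂ = f₀ · (v + u)/(v − u) (u > 0 toward emitter).
Returning signal is higher, so f₂ = f₀ + Δf = 4200 + 62.6 = 4262.6 Hz.
Rearranging, u = v · (f₂ − f₀)/(f₂ + f₀) = 330 × 62.6/8462.6 ≈ 2.44 m/s.
So the cart is moving at 2.44 m/s toward the emitter.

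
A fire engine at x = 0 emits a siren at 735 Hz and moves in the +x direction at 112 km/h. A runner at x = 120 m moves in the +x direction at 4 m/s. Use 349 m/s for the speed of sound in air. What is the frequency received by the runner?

112 km/h = 31.11 m/s.
The observer lies on the +x side, so the source is heading toward the observer and the observer is heading away from the source.
With source approaching and observer receding, f' = f · (v − v_o)/(v − v_s).
f' = 735 × (349 − 4)/(349 − 31.11) = 735 × 345/317.89 ≈ 798 Hz.

798 Hz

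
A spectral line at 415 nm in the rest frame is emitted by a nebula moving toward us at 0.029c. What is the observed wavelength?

403.1 nm

Relativistic Doppler for wavelength: λ' = λ₀ · √((1 − β)/(1 + β)).
λ' = 415 × √(0.9710/1.0290) = 415 × 0.97141 ≈ 403.1 nm.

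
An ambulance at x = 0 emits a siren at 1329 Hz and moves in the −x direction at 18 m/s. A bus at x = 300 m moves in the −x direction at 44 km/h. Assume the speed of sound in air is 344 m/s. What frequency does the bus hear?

1308 Hz

44 km/h = 12.22 m/s.
The observer lies on the +x side, so the source is heading away from the observer and the observer is heading toward the source.
General Doppler shift: f' = f · (v + v_o)/(v + v_s).
f' = 1329 × (344 + 12.22)/(344 + 18) = 1329 × 356.22/362 ≈ 1308 Hz.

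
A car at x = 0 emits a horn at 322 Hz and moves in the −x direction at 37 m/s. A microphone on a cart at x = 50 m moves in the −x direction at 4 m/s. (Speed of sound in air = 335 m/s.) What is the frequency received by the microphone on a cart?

The observer lies on the +x side, so the source is heading away from the observer and the observer is heading toward the source.
Both move, so f' = f · (v + v_o)/(v + v_s).
f' = 322 × (335 + 4)/(335 + 37) = 322 × 339/372 ≈ 293 Hz.

293 Hz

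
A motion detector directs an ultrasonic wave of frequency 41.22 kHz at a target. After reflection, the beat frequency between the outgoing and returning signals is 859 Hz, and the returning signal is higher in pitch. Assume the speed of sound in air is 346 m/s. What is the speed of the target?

3.6 m/s

Double Doppler shift off a moving reflector: f₂ = f₀ · (v + u)/(v − u) (u > 0 toward emitter).
Returning signal is higher, so f₂ = f₀ + Δf = 41220 + 859 = 42079 Hz.
Rearranging, u = v · (f₂ − f₀)/(f₂ + f₀) = 346 × 859/83299 ≈ 3.6 m/s.
So the target is moving at 3.6 m/s toward the emitter.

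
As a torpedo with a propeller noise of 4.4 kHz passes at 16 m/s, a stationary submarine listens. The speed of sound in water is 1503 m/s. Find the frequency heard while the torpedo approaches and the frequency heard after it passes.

Approaching: f₁ = f · v/(v − v_s) = 4.4 × 1503/1487 ≈ 4.45 kHz.
Receding: f₂ = f · v/(v + v_s) = 4.4 × 1503/1519 ≈ 4.35 kHz.

4.45 kHz approaching; 4.35 kHz receding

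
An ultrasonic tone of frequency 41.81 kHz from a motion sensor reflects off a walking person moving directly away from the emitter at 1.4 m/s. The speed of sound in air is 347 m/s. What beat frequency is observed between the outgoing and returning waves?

336 Hz

The walking person first receives the wave as a moving observer: f₁ = f₀ · (v − u)/v = 41.81 × (347 − 1.4)/347 ≈ 41.641 kHz.
The reflection then acts as a moving source: f₂ = f₁ · v/(v + u) ≈ 41.474 kHz.
Beat frequency (with f₀ = 41810 Hz): |f₂ − f₀| = 2u·f₀/(v + u) = 2 × 1.4 × 41810/348.4 ≈ 336 Hz.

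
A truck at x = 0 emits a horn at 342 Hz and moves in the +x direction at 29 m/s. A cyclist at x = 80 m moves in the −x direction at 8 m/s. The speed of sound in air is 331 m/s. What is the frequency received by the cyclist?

384 Hz

The observer lies on the +x side, so the source is heading toward the observer and the observer is heading toward the source.
Both move, so f' = f · (v + v_o)/(v − v_s).
f' = 342 × (331 + 8)/(331 − 29) = 342 × 339/302 ≈ 384 Hz.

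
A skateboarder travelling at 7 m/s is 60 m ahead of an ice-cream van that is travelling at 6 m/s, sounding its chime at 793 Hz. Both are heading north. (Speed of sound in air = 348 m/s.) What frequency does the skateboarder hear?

791 Hz

The skateboarder is ahead, so the ice-cream van is moving toward it while the skateboarder is moving away from the ice-cream van.
General Doppler shift: f' = f · (v − v_o)/(v − v_s).
f' = 793 × (348 − 7)/(348 − 6) = 793 × 341/342 ≈ 791 Hz.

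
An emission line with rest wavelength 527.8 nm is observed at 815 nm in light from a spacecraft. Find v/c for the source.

λ'/λ₀ = 1.5441 > 1 (redshift), so the source is receding.
λ'/λ₀ = √((1 + β)/(1 − β)) for a receding source ⇒ β = (r² − 1)/(r² + 1) with r = λ'/λ₀.
β = (2.3844 − 1)/(2.3844 + 1) ≈ 0.409.

0.409c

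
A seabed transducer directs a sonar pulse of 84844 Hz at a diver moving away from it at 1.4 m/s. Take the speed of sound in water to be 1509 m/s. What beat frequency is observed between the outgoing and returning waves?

The diver first receives the wave as a moving observer: f₁ = f₀ · (v − u)/v = 84844 × (1509 − 1.4)/1509 ≈ 84765.3 Hz.
On reflection it acts as a source moving away from the stationary detector: f₂ = f₁ · v/(v + u) = 84765.3 × 1509/1510.4 ≈ 84686.7 Hz.
Beat frequency: |f₂ − f₀| = 2u·f₀/(v + u) = 2 × 1.4 × 84844/1510.4 ≈ 157 Hz.

157 Hz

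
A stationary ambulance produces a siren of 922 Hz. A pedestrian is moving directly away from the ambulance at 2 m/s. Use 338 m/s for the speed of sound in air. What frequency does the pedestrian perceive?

Only the observer moves, away from the source, so f' = f · (v − v_o)/v.
f' = 922 × (338 − 2)/338 = 922 × 336/338 ≈ 917 Hz.

917 Hz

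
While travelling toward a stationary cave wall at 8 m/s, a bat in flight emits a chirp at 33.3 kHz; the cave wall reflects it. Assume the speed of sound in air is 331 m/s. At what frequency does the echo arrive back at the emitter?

The cave wall receives the sound from a moving source: f₁ = f₀ · v/(v − v_e) = 33.3 × 331/323 ≈ 34.1 kHz.
On the return leg the bat in flight is a moving observer: f₂ = f₁ · (v + v_e)/v = 34.1 × 339/331 ≈ 34.9 kHz.

34.9 kHz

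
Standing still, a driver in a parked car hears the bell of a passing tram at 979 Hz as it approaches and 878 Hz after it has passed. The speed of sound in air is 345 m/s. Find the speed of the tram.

18.8 m/s

f₁/f₂ = (v + v_s)/(v − v_s), so v_s = v · (f₁ − f₂)/(f₁ + f₂).
v_s = 345 × (979 − 878)/(979 + 878) = 345 × 101/1857 ≈ 18.8 m/s.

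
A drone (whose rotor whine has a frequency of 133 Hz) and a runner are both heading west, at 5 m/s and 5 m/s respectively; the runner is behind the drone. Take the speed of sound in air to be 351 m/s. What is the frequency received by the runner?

133 Hz

The runner is behind, so the drone is moving away from it while the runner is moving toward the drone.
With source receding and observer approaching, f' = f · (v + v_o)/(v + v_s).
f' = 133 × (351 + 5)/(351 + 5) = 133 × 356/356 ≈ 133 Hz.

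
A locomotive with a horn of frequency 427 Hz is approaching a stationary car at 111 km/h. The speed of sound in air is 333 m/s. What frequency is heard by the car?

471 Hz

111 km/h = 30.83 m/s.
With the source moving toward a stationary observer, f' = f · v/(v − v_s).
f' = 427 × 333/(333 − 30.83) = 427 × 333/302.2 ≈ 471 Hz.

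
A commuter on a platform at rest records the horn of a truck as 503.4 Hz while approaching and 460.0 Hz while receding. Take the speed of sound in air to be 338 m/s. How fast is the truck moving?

f₁/f₂ = (v + v_s)/(v − v_s), so v_s = v · (f₁ − f₂)/(f₁ + f₂).
v_s = 338 × (503.4 − 460.0)/(503.4 + 460.0) = 338 × 43.4/963.4 ≈ 15.2 m/s.

15.2 m/s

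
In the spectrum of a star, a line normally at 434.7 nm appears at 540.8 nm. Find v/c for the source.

0.215c

λ'/λ₀ = 1.2441 > 1 (redshift), so the source is receding.
λ'/λ₀ = √((1 + β)/(1 − β)) for a receding source ⇒ β = (r² − 1)/(r² + 1) with r = λ'/λ₀.
β = (1.5477 − 1)/(1.5477 + 1) ≈ 0.215.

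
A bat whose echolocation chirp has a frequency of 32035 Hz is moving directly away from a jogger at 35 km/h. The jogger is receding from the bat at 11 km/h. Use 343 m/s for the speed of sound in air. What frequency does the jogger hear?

30874 Hz

35 km/h = 9.722 m/s; 11 km/h = 3.056 m/s.
General Doppler shift: f' = f · (v − v_o)/(v + v_s).
f' = 32035 × (343 − 3.056)/(343 + 9.722) = 32035 × 339.94/352.72 ≈ 30874 Hz.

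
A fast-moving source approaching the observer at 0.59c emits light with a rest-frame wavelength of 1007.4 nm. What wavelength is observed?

511.6 nm

Relativistic Doppler for wavelength: λ' = λ₀ · √((1 − β)/(1 + β)).
λ' = 1007.4 × √(0.4100/1.5900) = 1007.4 × 0.50780 ≈ 511.6 nm.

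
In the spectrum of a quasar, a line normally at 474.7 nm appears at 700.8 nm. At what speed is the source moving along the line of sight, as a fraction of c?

λ'/λ₀ = 1.4763 > 1 (redshift), so the source is receding.
λ'/λ₀ = √((1 + β)/(1 − β)) for a receding source ⇒ β = (r² − 1)/(r² + 1) with r = λ'/λ₀.
β = (2.1795 − 1)/(2.1795 + 1) ≈ 0.371.

0.371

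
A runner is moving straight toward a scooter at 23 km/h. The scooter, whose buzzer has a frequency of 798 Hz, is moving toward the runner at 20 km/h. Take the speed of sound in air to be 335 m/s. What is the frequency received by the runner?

827 Hz

20 km/h = 5.556 m/s; 23 km/h = 6.389 m/s.
General Doppler shift: f' = f · (v + v_o)/(v − v_s).
f' = 798 × (335 + 6.389)/(335 − 5.556) = 798 × 341.39/329.44 ≈ 827 Hz.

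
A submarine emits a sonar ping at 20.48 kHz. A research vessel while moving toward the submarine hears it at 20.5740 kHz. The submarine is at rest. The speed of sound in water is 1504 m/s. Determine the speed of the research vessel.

6.9 m/s

f' = f · (v + v_o)/v ⇒ v_o = v · |f'/f − 1|.
v_o = 1504 × |20.5740/20.48 − 1| = 1504 × 0.00459 ≈ 6.9 m/s.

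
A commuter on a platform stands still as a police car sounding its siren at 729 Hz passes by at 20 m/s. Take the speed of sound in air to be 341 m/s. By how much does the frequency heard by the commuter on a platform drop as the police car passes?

85.8 Hz

Approaching: f₁ = f · v/(v − v_s) = 729 × 341/321 ≈ 774.4 Hz.
Receding: f₂ = f · v/(v + v_s) = 729 × 341/361 ≈ 688.6 Hz.
Drop: f₁ − f₂ = 2f·v·v_s/(v² − v_s²) = 2 × 729 × 341 × 20/(341² − 20²) ≈ 85.8 Hz.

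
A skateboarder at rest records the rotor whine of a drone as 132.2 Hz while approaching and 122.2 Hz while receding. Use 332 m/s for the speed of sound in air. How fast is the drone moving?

f₁/f₂ = (v + v_s)/(v − v_s), so v_s = v · (f₁ − f₂)/(f₁ + f₂).
v_s = 332 × (132.2 − 122.2)/(132.2 + 122.2) = 332 × 10.0/254.4 ≈ 13.1 m/s.

13.1 m/s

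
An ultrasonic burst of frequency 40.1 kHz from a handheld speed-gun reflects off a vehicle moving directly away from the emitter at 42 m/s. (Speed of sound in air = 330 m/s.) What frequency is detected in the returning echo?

At the vehicle (a moving observer), f₁ = f₀ · (v − u)/v = 40.1 × 288/330 ≈ 35.0 kHz.
The reflection then acts as a moving source: f₂ = f₁ · v/(v + u) ≈ 31.0 kHz.

31.0 kHz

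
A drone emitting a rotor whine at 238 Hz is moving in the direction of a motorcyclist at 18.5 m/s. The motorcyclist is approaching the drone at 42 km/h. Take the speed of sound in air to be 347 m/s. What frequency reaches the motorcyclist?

260 Hz

42 km/h = 11.67 m/s.
General Doppler shift: f' = f · (v + v_o)/(v − v_s).
f' = 238 × (347 + 11.67)/(347 − 18.5) = 238 × 358.67/328.5 ≈ 260 Hz.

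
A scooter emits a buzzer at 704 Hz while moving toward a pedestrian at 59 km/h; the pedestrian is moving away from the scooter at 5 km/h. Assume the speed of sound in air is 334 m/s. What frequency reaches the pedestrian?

737 Hz

59 km/h = 16.39 m/s; 5 km/h = 1.389 m/s.
With source approaching and observer receding, f' = f · (v − v_o)/(v − v_s).
f' = 704 × (334 − 1.389)/(334 − 16.39) = 704 × 332.61/317.61 ≈ 737 Hz.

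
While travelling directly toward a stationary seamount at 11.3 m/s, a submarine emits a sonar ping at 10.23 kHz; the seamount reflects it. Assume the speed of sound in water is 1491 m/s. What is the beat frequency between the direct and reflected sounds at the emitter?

The seamount receives the sound from a moving source: f₁ = f₀ · v/(v − v_e) = 10.23 × 1491/1479.7 ≈ 10.3081 kHz.
On the return leg the submarine is a moving observer: f₂ = f₁ · (v + v_e)/v = 10.3081 × 1502.3/1491 ≈ 10.3862 kHz.
Equivalently f₂ = f₀ · (v + v_e)/(v − v_e).
Beat against the emitted tone (with f₀ = 10230 Hz): |f₂ − f₀| = 2v_e·f₀/(v − v_e) = 2 × 11.3 × 10230/1479.7 ≈ 156 Hz.

156 Hz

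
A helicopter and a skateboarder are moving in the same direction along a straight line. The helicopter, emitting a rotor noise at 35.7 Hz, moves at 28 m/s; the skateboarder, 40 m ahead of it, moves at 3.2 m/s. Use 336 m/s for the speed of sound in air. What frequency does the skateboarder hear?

38.6 Hz

The skateboarder is ahead, so the helicopter is moving toward it while the skateboarder is moving away from the helicopter.
With source approaching and observer receding, f' = f · (v − v_o)/(v − v_s).
f' = 35.7 × (336 − 3.2)/(336 − 28) = 35.7 × 332.8/308 ≈ 38.6 Hz.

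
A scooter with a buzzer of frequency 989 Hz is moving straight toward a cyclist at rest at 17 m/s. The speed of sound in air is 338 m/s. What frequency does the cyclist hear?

1041 Hz

Moving source, stationary observer: f' = f · v/(v − v_s) since the source is approaching.
f' = 989 × 338/(338 − 17) = 989 × 338/321 ≈ 1041 Hz.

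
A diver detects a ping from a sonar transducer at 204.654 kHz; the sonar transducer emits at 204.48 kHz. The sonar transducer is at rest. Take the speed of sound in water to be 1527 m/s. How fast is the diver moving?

f' > f, so the diver is approaching.
f' = f · (v + v_o)/v ⇒ v_o = v · |f'/f − 1|.
v_o = 1527 × |204.654/204.48 − 1| = 1527 × 0.0008509 ≈ 1.30 m/s.

1.30 m/s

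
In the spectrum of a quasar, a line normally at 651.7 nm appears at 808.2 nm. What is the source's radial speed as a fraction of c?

0.212

λ'/λ₀ = 1.2401 > 1 (redshift), so the source is receding.
λ'/λ₀ = √((1 + β)/(1 − β)) for a receding source ⇒ β = (r² − 1)/(r² + 1) with r = λ'/λ₀.
β = (1.5380 − 1)/(1.5380 + 1) ≈ 0.212.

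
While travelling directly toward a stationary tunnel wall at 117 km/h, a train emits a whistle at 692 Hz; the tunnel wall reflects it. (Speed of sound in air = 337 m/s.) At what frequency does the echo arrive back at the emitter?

840 Hz

117 km/h = 32.5 m/s.
The tunnel wall receives the sound from a moving source: f₁ = f₀ · v/(v − v_e) = 692 × 337/304.5 ≈ 766 Hz.
On the return leg the train is a moving observer: f₂ = f₁ · (v + v_e)/v = 766 × 369.5/337 ≈ 840 Hz.
Equivalently f₂ = f₀ · (v + v_e)/(v − v_e).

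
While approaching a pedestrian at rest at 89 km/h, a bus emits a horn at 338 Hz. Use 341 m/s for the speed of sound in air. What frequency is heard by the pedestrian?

89 km/h = 24.72 m/s.
Only the source moves, toward the listener, so f' = f · v/(v − v_s).
f' = 338 × 341/(341 − 24.72) = 338 × 341/316.3 ≈ 364 Hz.

364 Hz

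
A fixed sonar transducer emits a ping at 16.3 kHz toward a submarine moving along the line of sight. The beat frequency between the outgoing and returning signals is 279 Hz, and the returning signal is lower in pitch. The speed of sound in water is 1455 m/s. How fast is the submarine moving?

Double Doppler shift off a moving reflector: f₂ = f₀ · (v + u)/(v − u) (u > 0 toward emitter).
Returning signal is lower, so f₂ = f₀ − Δf = 16300 − 279 = 16021 Hz.
Rearranging, u = v · (f₂ − f₀)/(f₂ + f₀) = 1455 × -279/32321 ≈ -12.6 m/s.
So the submarine is moving at 12.6 m/s away from the emitter.

12.6 m/s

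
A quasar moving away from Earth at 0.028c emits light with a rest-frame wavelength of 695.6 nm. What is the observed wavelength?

Relativistic Doppler for wavelength: λ' = λ₀ · √((1 + β)/(1 − β)).
λ' = 695.6 × √(1.0280/0.9720) = 695.6 × 1.02840 ≈ 715.4 nm.

715.4 nm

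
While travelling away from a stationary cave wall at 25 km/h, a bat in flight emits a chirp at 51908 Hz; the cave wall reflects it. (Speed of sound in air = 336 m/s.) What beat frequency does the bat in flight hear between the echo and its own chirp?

2102 Hz

25 km/h = 6.944 m/s.
The cave wall receives the sound from a moving source: f₁ = f₀ · v/(v + v_e) = 51908 × 336/342.94 ≈ 50857 Hz.
On the return leg the bat in flight is a moving observer: f₂ = f₁ · (v − v_e)/v = 50857 × 329.06/336 ≈ 49806 Hz.
Equivalently f₂ = f₀ · (v − v_e)/(v + v_e).
Beat against the emitted tone: |f₂ − f₀| = 2v_e·f₀/(v + v_e) = 2 × 6.944 × 51908/342.94 ≈ 2102 Hz.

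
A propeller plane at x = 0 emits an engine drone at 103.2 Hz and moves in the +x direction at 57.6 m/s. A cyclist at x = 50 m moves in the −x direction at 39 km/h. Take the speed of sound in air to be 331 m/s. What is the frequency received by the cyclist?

129 Hz

39 km/h = 10.83 m/s.
The observer lies on the +x side, so the source is heading toward the observer and the observer is heading toward the source.
General Doppler shift: f' = f · (v + v_o)/(v − v_s).
f' = 103.2 × (331 + 10.83)/(331 − 57.6) = 103.2 × 341.83/273.4 ≈ 129 Hz.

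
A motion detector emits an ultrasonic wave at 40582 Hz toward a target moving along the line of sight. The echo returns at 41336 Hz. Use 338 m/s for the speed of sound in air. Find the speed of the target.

Double Doppler shift off a moving reflector: f₂ = f₀ · (v + u)/(v − u) (u > 0 toward emitter).
Rearranging, u = v · (f₂ − f₀)/(f₂ + f₀) = 338 × 754/81918 ≈ 3.1 m/s.
So the target is moving at 3.1 m/s toward the emitter.

3.1 m/s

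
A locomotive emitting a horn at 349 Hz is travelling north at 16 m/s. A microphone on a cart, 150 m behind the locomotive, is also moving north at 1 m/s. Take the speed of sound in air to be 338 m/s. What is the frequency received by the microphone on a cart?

334 Hz

The microphone on a cart is behind, so the locomotive is moving away from it while the microphone on a cart is moving toward the locomotive.
Both move, so f' = f · (v + v_o)/(v + v_s).
f' = 349 × (338 + 1)/(338 + 16) = 349 × 339/354 ≈ 334 Hz.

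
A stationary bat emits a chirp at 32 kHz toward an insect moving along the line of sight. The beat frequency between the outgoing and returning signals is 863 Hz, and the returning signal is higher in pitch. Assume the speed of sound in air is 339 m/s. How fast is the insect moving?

4.5 m/s

Double Doppler shift off a moving reflector: f₂ = f₀ · (v + u)/(v − u) (u > 0 toward emitter).
Returning signal is higher, so f₂ = f₀ + Δf = 32000 + 863 = 32863 Hz.
Rearranging, u = v · (f₂ − f₀)/(f₂ + f₀) = 339 × 863/64863 ≈ 4.5 m/s.
So the insect is moving at 4.5 m/s toward the emitter.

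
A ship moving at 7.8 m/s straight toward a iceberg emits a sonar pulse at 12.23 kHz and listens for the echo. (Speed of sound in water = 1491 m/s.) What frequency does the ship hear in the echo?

The iceberg receives the sound from a moving source: f₁ = f₀ · v/(v − v_e) = 12.23 × 1491/1483.2 ≈ 12.29 kHz.
On the return leg the ship is a moving observer: f₂ = f₁ · (v + v_e)/v = 12.29 × 1498.8/1491 ≈ 12.36 kHz.
Equivalently f₂ = f₀ · (v + v_e)/(v − v_e).

12.36 kHz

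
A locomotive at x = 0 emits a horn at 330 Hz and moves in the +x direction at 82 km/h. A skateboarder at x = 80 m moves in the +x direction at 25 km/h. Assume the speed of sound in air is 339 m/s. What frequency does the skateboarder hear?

347 Hz

82 km/h = 22.78 m/s; 25 km/h = 6.944 m/s.
The observer lies on the +x side, so the source is heading toward the observer and the observer is heading away from the source.
Both move, so f' = f · (v − v_o)/(v − v_s).
f' = 330 × (339 − 6.944)/(339 − 22.78) = 330 × 332.06/316.22 ≈ 347 Hz.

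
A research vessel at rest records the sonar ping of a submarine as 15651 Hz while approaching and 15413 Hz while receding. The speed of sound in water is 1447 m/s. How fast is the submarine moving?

f₁/f₂ = (v + v_s)/(v − v_s), so v_s = v · (f₁ − f₂)/(f₁ + f₂).
v_s = 1447 × (15651 − 15413)/(15651 + 15413) = 1447 × 238/31064 ≈ 11.1 m/s.

11.1 m/s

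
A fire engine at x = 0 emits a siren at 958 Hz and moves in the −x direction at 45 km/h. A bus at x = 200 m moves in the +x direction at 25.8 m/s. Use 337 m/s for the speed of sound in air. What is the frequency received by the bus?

45 km/h = 12.5 m/s.
The observer lies on the +x side, so the source is heading away from the observer and the observer is heading away from the source.
With source receding and observer receding, f' = f · (v − v_o)/(v + v_s).
f' = 958 × (337 − 25.8)/(337 + 12.5) = 958 × 311.2/349.5 ≈ 853 Hz.

853 Hz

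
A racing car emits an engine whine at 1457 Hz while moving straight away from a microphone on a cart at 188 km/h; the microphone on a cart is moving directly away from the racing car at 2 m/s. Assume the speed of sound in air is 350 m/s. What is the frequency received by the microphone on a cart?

1261 Hz

188 km/h = 52.22 m/s.
Both move, so f' = f · (v − v_o)/(v + v_s).
f' = 1457 × (350 − 2)/(350 + 52.22) = 1457 × 348/402.22 ≈ 1261 Hz.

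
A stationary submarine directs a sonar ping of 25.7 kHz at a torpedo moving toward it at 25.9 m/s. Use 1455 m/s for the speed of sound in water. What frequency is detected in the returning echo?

At the torpedo (a moving observer), f₁ = f₀ · (v + u)/v = 25.7 × 1480.9/1455 ≈ 26.2 kHz.
On reflection it acts as a source moving toward the stationary detector: f₂ = f₁ · v/(v − u) = 26.2 × 1455/1429.1 ≈ 26.6 kHz.
Equivalently f₂ = f₀ · (v + u)/(v − u).

26.6 kHz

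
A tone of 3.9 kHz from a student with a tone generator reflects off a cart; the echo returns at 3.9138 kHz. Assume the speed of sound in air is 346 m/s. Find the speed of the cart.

0.61 m/s

Double Doppler shift off a moving reflector: f₂ = f₀ · (v + u)/(v − u) (u > 0 toward emitter).
Rearranging, u = v · (f₂ − f₀)/(f₂ + f₀) = 346 × 0.0138/7.8138 ≈ 0.61 m/s.
So the cart is moving at 0.61 m/s toward the emitter.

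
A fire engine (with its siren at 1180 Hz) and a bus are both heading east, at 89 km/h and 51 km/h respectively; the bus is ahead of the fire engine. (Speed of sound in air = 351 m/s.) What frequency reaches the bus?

89 km/h = 24.72 m/s; 51 km/h = 14.17 m/s.
The bus is ahead, so the fire engine is moving toward it while the bus is moving away from the fire engine.
With source approaching and observer receding, f' = f · (v − v_o)/(v − v_s).
f' = 1180 × (351 − 14.17)/(351 − 24.72) = 1180 × 336.83/326.28 ≈ 1218 Hz.

1218 Hz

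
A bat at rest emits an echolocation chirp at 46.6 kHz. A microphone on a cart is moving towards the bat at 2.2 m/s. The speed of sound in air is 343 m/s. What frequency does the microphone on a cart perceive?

Moving observer, stationary source: f' = f · (v + v_o)/v.
f' = 46.6 × (343 + 2.2)/343 = 46.6 × 345.2/343 ≈ 46.9 kHz.

46.9 kHz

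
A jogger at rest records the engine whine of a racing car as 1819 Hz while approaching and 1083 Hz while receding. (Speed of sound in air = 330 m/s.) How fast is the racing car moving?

84 m/s

f₁/f₂ = (v + v_s)/(v − v_s), so v_s = v · (f₁ − f₂)/(f₁ + f₂).
v_s = 330 × (1819 − 1083)/(1819 + 1083) = 330 × 736/2902 ≈ 84 m/s.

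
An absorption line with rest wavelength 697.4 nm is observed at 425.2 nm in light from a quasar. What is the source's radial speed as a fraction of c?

λ'/λ₀ = 0.6097 < 1 (blueshift), so the source is approaching.
λ'/λ₀ = √((1 − β)/(1 + β)) for an approaching source ⇒ β = (1 − r²)/(1 + r²) with r = λ'/λ₀.
β = (1 − 0.3717)/(1 + 0.3717) ≈ 0.458.

0.458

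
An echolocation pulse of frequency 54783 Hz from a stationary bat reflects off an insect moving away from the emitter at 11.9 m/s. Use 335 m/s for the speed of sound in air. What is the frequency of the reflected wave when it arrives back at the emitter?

51024 Hz

The insect first receives the wave as a moving observer: f₁ = f₀ · (v − u)/v = 54783 × (335 − 11.9)/335 ≈ 52837 Hz.
On reflection it acts as a source moving away from the stationary detector: f₂ = f₁ · v/(v + u) = 52837 × 335/346.9 ≈ 51024 Hz.
Equivalently f₂ = f₀ · (v − u)/(v + u).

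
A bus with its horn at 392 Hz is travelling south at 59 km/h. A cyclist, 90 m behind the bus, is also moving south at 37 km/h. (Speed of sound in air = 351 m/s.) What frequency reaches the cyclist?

59 km/h = 16.39 m/s; 37 km/h = 10.28 m/s.
The cyclist is behind, so the bus is moving away from it while the cyclist is moving toward the bus.
Both move, so f' = f · (v + v_o)/(v + v_s).
f' = 392 × (351 + 10.28)/(351 + 16.39) = 392 × 361.28/367.39 ≈ 385 Hz.

385 Hz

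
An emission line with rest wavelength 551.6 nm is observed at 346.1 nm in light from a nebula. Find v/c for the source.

λ'/λ₀ = 0.6274 < 1 (blueshift), so the source is approaching.
λ'/λ₀ = √((1 − β)/(1 + β)) for an approaching source ⇒ β = (1 − r²)/(1 + r²) with r = λ'/λ₀.
β = (1 − 0.3937)/(1 + 0.3937) ≈ 0.435.

0.435c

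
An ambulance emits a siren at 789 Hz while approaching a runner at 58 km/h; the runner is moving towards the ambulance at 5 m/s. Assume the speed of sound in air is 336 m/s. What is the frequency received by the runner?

58 km/h = 16.11 m/s.
With source approaching and observer approaching, f' = f · (v + v_o)/(v − v_s).
f' = 789 × (336 + 5)/(336 − 16.11) = 789 × 341/319.89 ≈ 841 Hz.

841 Hz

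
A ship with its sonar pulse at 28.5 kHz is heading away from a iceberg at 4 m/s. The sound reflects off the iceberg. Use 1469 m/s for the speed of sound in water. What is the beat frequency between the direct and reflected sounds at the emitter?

The iceberg receives the sound from a moving source: f₁ = f₀ · v/(v + v_e) = 28.5 × 1469/1473 ≈ 28.4226 kHz.
On the return leg the ship is a moving observer: f₂ = f₁ · (v − v_e)/v = 28.4226 × 1465/1469 ≈ 28.3452 kHz.
Beat against the emitted tone (with f₀ = 28500 Hz): |f₂ − f₀| = 2v_e·f₀/(v + v_e) = 2 × 4 × 28500/1473 ≈ 155 Hz.

155 Hz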